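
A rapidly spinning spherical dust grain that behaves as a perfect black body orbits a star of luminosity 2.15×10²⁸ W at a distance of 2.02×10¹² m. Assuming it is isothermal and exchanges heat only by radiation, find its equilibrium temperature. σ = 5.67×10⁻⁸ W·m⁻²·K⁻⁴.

T ≈ 207 K

First find the stellar flux at distance d: S = L/(4πd²) = 2.15×10²⁸/(4π·(2.02×10¹²)²) = 419.3 W/m².
For an isothermal sphere, absorbed (1−a)S·πr² = emitted σ·4πr²·T⁴, so T⁴ = (1−a)S/(4σ).
T⁴ = 1.00·419.3/(4·5.67×10⁻⁸) = 1.849×10⁹ K⁴.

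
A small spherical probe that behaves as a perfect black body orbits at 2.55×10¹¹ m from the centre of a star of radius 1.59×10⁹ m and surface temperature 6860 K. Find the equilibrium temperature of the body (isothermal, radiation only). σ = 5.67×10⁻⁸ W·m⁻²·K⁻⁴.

T ≈ 383 K

The star's surface emits σT_*⁴; at distance d the flux is S = σT_*⁴(R_*/d)².
S = 5.67×10⁻⁸·(6860)⁴·(1.59×10⁹/2.55×10¹¹)² = 4882 W/m².
For an isothermal sphere T⁴ = (1−a)S/(4σ) = 2.153×10¹⁰ K⁴.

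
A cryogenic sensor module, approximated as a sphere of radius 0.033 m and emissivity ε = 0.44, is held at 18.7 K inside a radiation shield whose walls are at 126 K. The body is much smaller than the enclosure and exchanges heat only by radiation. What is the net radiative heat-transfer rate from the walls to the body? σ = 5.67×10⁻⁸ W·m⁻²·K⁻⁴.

For a small grey body in a large enclosure: P_net = εσA(T_body⁴ − T_wall⁴).
A = 4πr² = 0.01368 m²; T_body⁴ − T_wall⁴ = 1.223×10⁵ − 2.520×10⁸ = -2.519×10⁸ K⁴.
|P_net| = 0.44·5.67×10⁻⁸·0.01368·2.519×10⁸.

P_net ≈ 0.0860 W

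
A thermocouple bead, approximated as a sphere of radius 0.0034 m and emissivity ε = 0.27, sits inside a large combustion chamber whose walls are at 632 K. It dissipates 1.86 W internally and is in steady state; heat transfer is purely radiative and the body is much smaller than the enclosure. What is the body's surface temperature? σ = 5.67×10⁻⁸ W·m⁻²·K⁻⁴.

T ≈ 999 K

For a small grey body in a large enclosure, net radiated power = εσA(T⁴ − T_w⁴).
Steady state: P = εσA(T⁴ − T_w⁴) with A = 4πr² = 1.453×10⁻⁴ m².
T⁴ = P/(εσA) + T_w⁴ = 1.86/(0.27·5.67×10⁻⁸·1.453×10⁻⁴) + (632)⁴
    = 8.364×10¹¹ + 1.595×10¹¹ = 9.959×10¹¹ K⁴.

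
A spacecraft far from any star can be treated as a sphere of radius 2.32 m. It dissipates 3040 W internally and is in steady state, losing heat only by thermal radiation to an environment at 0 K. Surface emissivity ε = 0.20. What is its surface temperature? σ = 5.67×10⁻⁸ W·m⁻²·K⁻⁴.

Steady state: internal power = radiated power, P = εσA T⁴.
Radiating area A = 4πr² = 67.64 m².
T⁴ = P/(εσA) = 3040/(0.20·5.67×10⁻⁸·67.64) = 3.963×10⁹ K⁴.
T = (3.963×10⁹)^(1/4).

T ≈ 251 K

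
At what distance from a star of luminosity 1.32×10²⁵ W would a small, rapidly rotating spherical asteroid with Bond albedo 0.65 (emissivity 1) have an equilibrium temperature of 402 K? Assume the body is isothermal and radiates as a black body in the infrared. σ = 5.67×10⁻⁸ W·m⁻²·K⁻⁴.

d ≈ 7.88×10⁹ m

For an isothermal black-emitting sphere, (1−a)S·πr² = σ·4πr²·T⁴ ⇒ S = 4σT⁴/(1−a).
S = 4·5.67×10⁻⁸·(402)⁴/0.350 = 16920 W/m².
Flux falls as S = L/(4πd²), so d = √(L/(4πS)) = √(1.32×10²⁵/(4π·16920)).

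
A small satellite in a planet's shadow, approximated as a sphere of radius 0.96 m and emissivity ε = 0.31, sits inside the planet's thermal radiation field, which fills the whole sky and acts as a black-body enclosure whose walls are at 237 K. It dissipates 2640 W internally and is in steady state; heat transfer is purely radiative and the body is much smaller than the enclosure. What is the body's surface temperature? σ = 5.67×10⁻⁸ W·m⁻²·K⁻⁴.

For a small grey body in a large enclosure, net radiated power = εσA(T⁴ − T_w⁴).
Steady state: P = εσA(T⁴ − T_w⁴) with A = 4πr² = 11.58 m².
T⁴ = P/(εσA) + T_w⁴ = 2640/(0.31·5.67×10⁻⁸·11.58) + (237)⁴
    = 1.297×10¹⁰ + 3.155×10⁹ = 1.612×10¹⁰ K⁴.

T ≈ 356 K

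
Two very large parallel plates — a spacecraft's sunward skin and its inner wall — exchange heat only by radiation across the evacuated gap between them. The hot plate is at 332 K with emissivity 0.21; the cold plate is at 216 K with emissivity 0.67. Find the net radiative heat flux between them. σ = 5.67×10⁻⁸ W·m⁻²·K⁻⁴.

q ≈ 108 W/m²

For two infinite grey parallel plates, q = σ(T₁⁴ − T₂⁴)/(1/ε₁ + 1/ε₂ − 1).
T₁⁴ − T₂⁴ = 1.215×10¹⁰ − 2.177×10⁹ = 9.973×10⁹ K⁴.
1/ε₁ + 1/ε₂ − 1 = 4.762 + 1.493 − 1 = 5.254.
q = 5.67×10⁻⁸ × 9.973×10⁹ / 5.254.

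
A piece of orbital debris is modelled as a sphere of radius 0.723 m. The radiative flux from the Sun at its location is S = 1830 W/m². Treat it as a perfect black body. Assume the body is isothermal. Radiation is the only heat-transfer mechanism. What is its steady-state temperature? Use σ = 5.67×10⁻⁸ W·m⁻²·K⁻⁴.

At equilibrium, absorbed power = emitted power.
Absorbing cross-section = πr² = 1.642 m²; emitting surface = 4πr² = 6.569 m² (ratio 4).
S·A_cross = εσ·A_surf·T⁴  ⇒  T⁴ = S/(4σ).
T⁴ = 1.00·1830/(4·5.67×10⁻⁸) = 8.069×10⁹ K⁴.
T = (8.069×10⁹)^(1/4).

T ≈ 300 K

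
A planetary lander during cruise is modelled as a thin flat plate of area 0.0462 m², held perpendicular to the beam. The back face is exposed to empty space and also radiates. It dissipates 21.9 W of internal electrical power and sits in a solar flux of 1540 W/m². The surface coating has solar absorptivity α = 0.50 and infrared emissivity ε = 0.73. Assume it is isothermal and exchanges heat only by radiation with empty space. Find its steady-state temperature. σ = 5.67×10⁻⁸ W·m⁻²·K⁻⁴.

T ≈ 350 K

At steady state, absorbed solar power + internal power = radiated power.
Absorbed: α·S·A_cross = 0.50·1540·0.04620 = 35.57 W (cross-section A).
Total input = 35.57 + 21.9 = 57.47 W.
Radiated: εσ·A_surf·T⁴ with A_surf = 2A = 0.09240 m².
T⁴ = 57.47/(0.73·5.67×10⁻⁸·0.09240) = 1.503×10¹⁰ K⁴.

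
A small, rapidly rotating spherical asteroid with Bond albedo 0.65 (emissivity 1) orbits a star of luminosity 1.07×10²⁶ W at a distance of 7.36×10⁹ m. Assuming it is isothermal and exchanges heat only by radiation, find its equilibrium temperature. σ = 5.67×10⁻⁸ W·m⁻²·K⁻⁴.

T ≈ 702 K

First find the stellar flux at distance d: S = L/(4πd²) = 1.07×10²⁶/(4π·(7.36×10⁹)²) = 1.572×10⁵ W/m².
For an isothermal sphere, absorbed (1−a)S·πr² = emitted σ·4πr²·T⁴, so T⁴ = (1−a)S/(4σ).
T⁴ = 0.350·1.572×10⁵/(4·5.67×10⁻⁸) = 2.426×10¹¹ K⁴.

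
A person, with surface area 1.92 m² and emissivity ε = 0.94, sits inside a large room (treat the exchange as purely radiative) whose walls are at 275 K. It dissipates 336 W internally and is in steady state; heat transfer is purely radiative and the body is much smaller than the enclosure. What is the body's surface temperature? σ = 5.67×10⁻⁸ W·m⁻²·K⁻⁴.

For a small grey body in a large enclosure, net radiated power = εσA(T⁴ − T_w⁴).
Steady state: P = εσA(T⁴ − T_w⁴) with A = 1.92 m².
T⁴ = P/(εσA) + T_w⁴ = 336/(0.94·5.67×10⁻⁸·1.920) + (275)⁴
    = 3.283×10⁹ + 5.719×10⁹ = 9.003×10⁹ K⁴.

T ≈ 308 K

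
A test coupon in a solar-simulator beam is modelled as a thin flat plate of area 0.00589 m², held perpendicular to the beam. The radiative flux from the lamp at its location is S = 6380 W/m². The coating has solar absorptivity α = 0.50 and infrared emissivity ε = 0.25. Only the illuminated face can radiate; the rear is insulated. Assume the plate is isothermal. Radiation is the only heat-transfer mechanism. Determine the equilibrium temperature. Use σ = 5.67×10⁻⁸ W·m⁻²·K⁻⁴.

At equilibrium, absorbed power = emitted power.
Absorbing cross-section = A = 0.005890 m²; emitting surface = A = 0.005890 m² (ratio 1).
αS·A_cross = εσ·A_surf·T⁴  ⇒  T⁴ = αS/(ε·1σ).
T⁴ = 0.500·6380/(0.25·1·5.67×10⁻⁸) = 2.250×10¹¹ K⁴.
T = (2.250×10¹¹)^(1/4).

T ≈ 689 K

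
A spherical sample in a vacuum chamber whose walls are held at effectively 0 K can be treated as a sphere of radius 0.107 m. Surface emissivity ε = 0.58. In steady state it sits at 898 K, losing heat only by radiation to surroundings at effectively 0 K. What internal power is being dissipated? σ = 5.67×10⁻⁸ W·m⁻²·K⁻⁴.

P ≈ 3080 W

Steady state: P = εσA T⁴.
A = 4πr² = 0.1439 m²; T⁴ = (898)⁴ = 6.503×10¹¹ K⁴.
P = 0.58 × 5.67×10⁻⁸ × 0.1439 × 6.503×10¹¹.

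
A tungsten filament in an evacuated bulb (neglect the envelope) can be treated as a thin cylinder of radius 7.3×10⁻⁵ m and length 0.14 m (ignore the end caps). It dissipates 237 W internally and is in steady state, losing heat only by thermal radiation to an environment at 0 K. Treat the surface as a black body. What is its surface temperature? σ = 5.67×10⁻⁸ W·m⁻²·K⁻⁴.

T ≈ 2840 K

Steady state: internal power = radiated power, P = εσA T⁴.
Radiating area A = 2πrL = 6.421×10⁻⁵ m².
T⁴ = P/(εσA) = 237/(1.0·5.67×10⁻⁸·6.421×10⁻⁵) = 6.509×10¹³ K⁴.
T = (6.509×10¹³)^(1/4).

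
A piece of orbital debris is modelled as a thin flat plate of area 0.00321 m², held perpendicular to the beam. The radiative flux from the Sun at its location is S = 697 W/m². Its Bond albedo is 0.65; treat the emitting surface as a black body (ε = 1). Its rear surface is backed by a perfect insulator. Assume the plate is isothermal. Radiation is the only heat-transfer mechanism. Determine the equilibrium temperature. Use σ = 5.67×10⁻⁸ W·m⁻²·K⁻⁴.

T ≈ 256 K

At equilibrium, absorbed power = emitted power.
Absorbing cross-section = A = 0.003210 m²; emitting surface = A = 0.003210 m² (ratio 1).
(1−a)S·A_cross = εσ·A_surf·T⁴  ⇒  T⁴ = (1−a)S/(1σ).
T⁴ = 0.350·697/(1·5.67×10⁻⁸) = 4.302×10⁹ K⁴.
T = (4.302×10⁹)^(1/4).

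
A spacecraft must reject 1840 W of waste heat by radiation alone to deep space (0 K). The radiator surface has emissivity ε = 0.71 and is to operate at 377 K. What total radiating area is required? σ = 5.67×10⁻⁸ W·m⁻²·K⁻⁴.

P = εσA T⁴ ⇒ A = P/(εσT⁴).
T⁴ = 2.020×10¹⁰ K⁴.
A = 1840/(0.71 × 5.67×10⁻⁸ × 2.020×10¹⁰).

A ≈ 2.26 m²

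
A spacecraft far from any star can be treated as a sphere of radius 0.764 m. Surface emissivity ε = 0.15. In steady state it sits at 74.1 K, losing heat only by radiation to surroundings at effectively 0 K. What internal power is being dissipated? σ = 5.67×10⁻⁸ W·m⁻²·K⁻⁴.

Steady state: P = εσA T⁴.
A = 4πr² = 7.335 m²; T⁴ = (74.1)⁴ = 3.015×10⁷ K⁴.
P = 0.15 × 5.67×10⁻⁸ × 7.335 × 3.015×10⁷.

P ≈ 1.88 W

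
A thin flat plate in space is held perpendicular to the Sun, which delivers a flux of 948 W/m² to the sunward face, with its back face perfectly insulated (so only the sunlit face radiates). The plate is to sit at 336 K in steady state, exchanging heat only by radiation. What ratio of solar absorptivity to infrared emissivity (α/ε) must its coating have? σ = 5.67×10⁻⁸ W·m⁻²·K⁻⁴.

α/ε ≈ 0.762

Balance: αS·A = εσ·1A·T⁴ ⇒ α/ε = σT⁴/S.
α/ε = 5.67×10⁻⁸·(336)⁴/948 = 5.67×10⁻⁸·1.275×10¹⁰/948.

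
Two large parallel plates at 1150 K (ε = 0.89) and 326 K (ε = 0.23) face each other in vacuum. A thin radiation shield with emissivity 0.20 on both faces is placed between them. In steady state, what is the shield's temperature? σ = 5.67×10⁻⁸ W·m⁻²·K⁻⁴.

T_s ≈ 1020 K

In steady state the net flux on the hot side equals that on the cold side.
σ(T₁⁴−T_s⁴)/D₁ = σ(T_s⁴−T₂⁴)/D₂, with D₁ = 1/ε₁+1/ε_s−1 = 5.124, D₂ = 1/ε_s+1/ε₂−1 = 8.348.
Solve for T_s⁴: T_s⁴ = (D₂·T₁⁴ + D₁·T₂⁴)/(D₁+D₂) = 1.088×10¹² K⁴.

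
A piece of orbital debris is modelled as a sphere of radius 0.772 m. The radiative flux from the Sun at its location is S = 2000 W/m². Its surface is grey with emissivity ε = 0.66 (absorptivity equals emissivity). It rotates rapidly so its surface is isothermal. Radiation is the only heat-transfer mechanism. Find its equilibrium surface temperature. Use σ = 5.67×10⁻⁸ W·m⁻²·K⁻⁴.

At equilibrium, absorbed power = emitted power.
Absorbing cross-section = πr² = 1.872 m²; emitting surface = 4πr² = 7.489 m² (ratio 4).
εS·A_cross = εσ·A_surf·T⁴  ⇒  T⁴ = S/(4σ)   (ε cancels).
T⁴ = 2000/(4·5.67×10⁻⁸) = 8.818×10⁹ K⁴.
T = (8.818×10⁹)^(1/4).

T ≈ 306 K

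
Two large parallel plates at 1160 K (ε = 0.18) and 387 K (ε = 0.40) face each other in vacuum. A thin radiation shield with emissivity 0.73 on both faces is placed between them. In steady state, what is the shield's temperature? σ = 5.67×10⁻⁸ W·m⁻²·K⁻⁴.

T_s ≈ 882 K

In steady state the net flux on the hot side equals that on the cold side.
σ(T₁⁴−T_s⁴)/D₁ = σ(T_s⁴−T₂⁴)/D₂, with D₁ = 1/ε₁+1/ε_s−1 = 5.925, D₂ = 1/ε_s+1/ε₂−1 = 2.870.
Solve for T_s⁴: T_s⁴ = (D₂·T₁⁴ + D₁·T₂⁴)/(D₁+D₂) = 6.059×10¹¹ K⁴.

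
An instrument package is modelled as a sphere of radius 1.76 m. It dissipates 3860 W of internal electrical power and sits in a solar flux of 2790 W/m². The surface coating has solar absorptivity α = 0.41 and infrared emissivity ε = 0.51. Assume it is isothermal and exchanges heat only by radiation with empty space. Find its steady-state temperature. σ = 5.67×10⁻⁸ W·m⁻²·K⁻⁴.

At steady state, absorbed solar power + internal power = radiated power.
Absorbed: α·S·A_cross = 0.41·2790·9.731 = 11130 W (cross-section πr²).
Total input = 11130 + 3860 = 14990 W.
Radiated: εσ·A_surf·T⁴ with A_surf = 4πr² = 38.93 m².
T⁴ = 14990/(0.51·5.67×10⁻⁸·38.93) = 1.332×10¹⁰ K⁴.

T ≈ 340 K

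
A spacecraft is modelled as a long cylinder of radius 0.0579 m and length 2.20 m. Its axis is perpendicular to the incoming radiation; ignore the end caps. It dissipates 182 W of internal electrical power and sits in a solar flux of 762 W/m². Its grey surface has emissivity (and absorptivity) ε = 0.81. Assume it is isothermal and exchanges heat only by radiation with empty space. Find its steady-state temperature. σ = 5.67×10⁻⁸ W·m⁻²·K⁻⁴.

T ≈ 310 K

At steady state, absorbed solar power + internal power = radiated power.
Absorbed: α·S·A_cross = 0.81·762·0.2548 = 157.2 W (cross-section 2rL).
Total input = 157.2 + 182 = 339.2 W.
Radiated: εσ·A_surf·T⁴ with A_surf = 2πrL = 0.8004 m².
T⁴ = 339.2/(0.81·5.67×10⁻⁸·0.8004) = 9.229×10⁹ K⁴.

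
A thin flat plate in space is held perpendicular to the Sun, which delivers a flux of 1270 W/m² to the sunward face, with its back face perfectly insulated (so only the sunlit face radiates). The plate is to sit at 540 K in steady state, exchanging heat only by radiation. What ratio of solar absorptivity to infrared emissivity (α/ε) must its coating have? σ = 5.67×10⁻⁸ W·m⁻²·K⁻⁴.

Balance: αS·A = εσ·1A·T⁴ ⇒ α/ε = σT⁴/S.
α/ε = 5.67×10⁻⁸·(540)⁴/1270 = 5.67×10⁻⁸·8.503×10¹⁰/1270.

α/ε ≈ 3.80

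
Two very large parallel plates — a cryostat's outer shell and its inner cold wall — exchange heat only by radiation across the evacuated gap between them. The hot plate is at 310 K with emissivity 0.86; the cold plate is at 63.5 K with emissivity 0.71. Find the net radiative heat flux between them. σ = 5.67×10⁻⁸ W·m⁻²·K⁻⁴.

For two infinite grey parallel plates, q = σ(T₁⁴ − T₂⁴)/(1/ε₁ + 1/ε₂ − 1).
T₁⁴ − T₂⁴ = 9.235×10⁹ − 1.626×10⁷ = 9.219×10⁹ K⁴.
1/ε₁ + 1/ε₂ − 1 = 1.163 + 1.408 − 1 = 1.571.
q = 5.67×10⁻⁸ × 9.219×10⁹ / 1.571.

q ≈ 333 W/m²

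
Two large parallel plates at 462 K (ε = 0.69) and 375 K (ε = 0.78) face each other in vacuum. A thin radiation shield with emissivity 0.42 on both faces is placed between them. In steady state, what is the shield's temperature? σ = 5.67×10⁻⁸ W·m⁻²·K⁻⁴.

T_s ≈ 424 K

In steady state the net flux on the hot side equals that on the cold side.
σ(T₁⁴−T_s⁴)/D₁ = σ(T_s⁴−T₂⁴)/D₂, with D₁ = 1/ε₁+1/ε_s−1 = 2.830, D₂ = 1/ε_s+1/ε₂−1 = 2.663.
Solve for T_s⁴: T_s⁴ = (D₂·T₁⁴ + D₁·T₂⁴)/(D₁+D₂) = 3.227×10¹⁰ K⁴.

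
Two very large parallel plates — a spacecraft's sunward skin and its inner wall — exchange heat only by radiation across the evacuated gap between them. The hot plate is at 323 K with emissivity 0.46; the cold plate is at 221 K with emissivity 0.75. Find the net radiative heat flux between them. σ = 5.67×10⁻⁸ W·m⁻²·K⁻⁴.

For two infinite grey parallel plates, q = σ(T₁⁴ − T₂⁴)/(1/ε₁ + 1/ε₂ − 1).
T₁⁴ − T₂⁴ = 1.088×10¹⁰ − 2.385×10⁹ = 8.499×10⁹ K⁴.
1/ε₁ + 1/ε₂ − 1 = 2.174 + 1.333 − 1 = 2.507.
q = 5.67×10⁻⁸ × 8.499×10⁹ / 2.507.

q ≈ 192 W/m²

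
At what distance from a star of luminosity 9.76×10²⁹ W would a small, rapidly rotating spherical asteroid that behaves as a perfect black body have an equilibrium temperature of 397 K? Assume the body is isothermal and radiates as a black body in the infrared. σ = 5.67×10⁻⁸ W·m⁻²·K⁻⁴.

For an isothermal black-emitting sphere, (1−a)S·πr² = σ·4πr²·T⁴ ⇒ S = 4σT⁴/(1−a).
S = 4·5.67×10⁻⁸·(397)⁴/1.00 = 5634 W/m².
Flux falls as S = L/(4πd²), so d = √(L/(4πS)) = √(9.76×10²⁹/(4π·5634)).

d ≈ 3.71×10¹² m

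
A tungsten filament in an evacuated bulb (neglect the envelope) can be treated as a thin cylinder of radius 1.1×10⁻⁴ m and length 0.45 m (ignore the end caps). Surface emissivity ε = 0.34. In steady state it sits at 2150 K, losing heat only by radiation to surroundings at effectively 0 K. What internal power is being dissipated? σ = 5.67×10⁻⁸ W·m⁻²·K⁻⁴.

P ≈ 128 W

Steady state: P = εσA T⁴.
A = 2πrL = 3.110×10⁻⁴ m²; T⁴ = (2150)⁴ = 2.137×10¹³ K⁴.
P = 0.34 × 5.67×10⁻⁸ × 3.110×10⁻⁴ × 2.137×10¹³.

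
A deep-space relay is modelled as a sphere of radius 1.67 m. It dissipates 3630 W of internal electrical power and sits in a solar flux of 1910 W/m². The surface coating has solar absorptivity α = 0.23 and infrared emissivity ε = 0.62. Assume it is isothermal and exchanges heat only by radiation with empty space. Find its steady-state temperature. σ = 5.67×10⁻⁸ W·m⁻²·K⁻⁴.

At steady state, absorbed solar power + internal power = radiated power.
Absorbed: α·S·A_cross = 0.23·1910·8.762 = 3849 W (cross-section πr²).
Total input = 3849 + 3630 = 7479 W.
Radiated: εσ·A_surf·T⁴ with A_surf = 4πr² = 35.05 m².
T⁴ = 7479/(0.62·5.67×10⁻⁸·35.05) = 6.070×10⁹ K⁴.

T ≈ 279 K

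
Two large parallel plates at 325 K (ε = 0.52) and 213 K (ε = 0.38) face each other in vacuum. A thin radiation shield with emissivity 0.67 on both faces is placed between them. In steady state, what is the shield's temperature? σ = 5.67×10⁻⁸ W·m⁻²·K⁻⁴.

T_s ≈ 291 K

In steady state the net flux on the hot side equals that on the cold side.
σ(T₁⁴−T_s⁴)/D₁ = σ(T_s⁴−T₂⁴)/D₂, with D₁ = 1/ε₁+1/ε_s−1 = 2.416, D₂ = 1/ε_s+1/ε₂−1 = 3.124.
Solve for T_s⁴: T_s⁴ = (D₂·T₁⁴ + D₁·T₂⁴)/(D₁+D₂) = 7.189×10⁹ K⁴.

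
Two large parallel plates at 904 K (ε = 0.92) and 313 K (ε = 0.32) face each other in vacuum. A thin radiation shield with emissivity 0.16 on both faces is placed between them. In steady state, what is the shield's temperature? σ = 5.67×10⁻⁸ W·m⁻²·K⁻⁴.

T_s ≈ 787 K

In steady state the net flux on the hot side equals that on the cold side.
σ(T₁⁴−T_s⁴)/D₁ = σ(T_s⁴−T₂⁴)/D₂, with D₁ = 1/ε₁+1/ε_s−1 = 6.337, D₂ = 1/ε_s+1/ε₂−1 = 8.375.
Solve for T_s⁴: T_s⁴ = (D₂·T₁⁴ + D₁·T₂⁴)/(D₁+D₂) = 3.843×10¹¹ K⁴.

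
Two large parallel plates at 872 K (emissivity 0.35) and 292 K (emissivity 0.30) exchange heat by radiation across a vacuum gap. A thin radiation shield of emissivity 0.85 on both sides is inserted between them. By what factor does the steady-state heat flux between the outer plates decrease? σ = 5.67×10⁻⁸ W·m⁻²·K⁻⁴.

Without shield: q₀ = σΔ(T⁴)/(1/ε₁+1/ε₂−1) with denominator 5.190.
With shield the two gaps are in series; the resistances add: (1/ε₁+1/ε_s−1)+(1/ε_s+1/ε₂−1) = 3.034+3.510 = 6.543.
Heat-flux ratio q₀/q = 6.543/5.190.

factor ≈ 1.26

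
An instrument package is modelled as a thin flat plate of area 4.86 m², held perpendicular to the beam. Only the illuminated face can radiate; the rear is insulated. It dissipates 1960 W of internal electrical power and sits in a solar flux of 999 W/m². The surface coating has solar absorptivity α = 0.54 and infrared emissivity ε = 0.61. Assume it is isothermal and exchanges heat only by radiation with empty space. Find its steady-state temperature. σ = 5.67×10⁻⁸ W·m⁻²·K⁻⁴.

At steady state, absorbed solar power + internal power = radiated power.
Absorbed: α·S·A_cross = 0.54·999·4.860 = 2622 W (cross-section A).
Total input = 2622 + 1960 = 4582 W.
Radiated: εσ·A_surf·T⁴ with A_surf = A = 4.860 m².
T⁴ = 4582/(0.61·5.67×10⁻⁸·4.860) = 2.726×10¹⁰ K⁴.

T ≈ 406 K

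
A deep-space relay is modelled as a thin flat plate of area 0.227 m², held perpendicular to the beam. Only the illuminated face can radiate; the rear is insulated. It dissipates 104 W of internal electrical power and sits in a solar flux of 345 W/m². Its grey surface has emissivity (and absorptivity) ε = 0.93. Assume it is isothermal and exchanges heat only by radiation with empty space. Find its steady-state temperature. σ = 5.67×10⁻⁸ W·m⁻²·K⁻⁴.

At steady state, absorbed solar power + internal power = radiated power.
Absorbed: α·S·A_cross = 0.93·345·0.2270 = 72.83 W (cross-section A).
Total input = 72.83 + 104 = 176.8 W.
Radiated: εσ·A_surf·T⁴ with A_surf = A = 0.2270 m².
T⁴ = 176.8/(0.93·5.67×10⁻⁸·0.2270) = 1.477×10¹⁰ K⁴.

T ≈ 349 K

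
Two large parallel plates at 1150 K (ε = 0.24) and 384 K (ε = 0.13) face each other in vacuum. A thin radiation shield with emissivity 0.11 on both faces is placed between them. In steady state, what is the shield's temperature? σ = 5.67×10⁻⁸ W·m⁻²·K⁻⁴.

In steady state the net flux on the hot side equals that on the cold side.
σ(T₁⁴−T_s⁴)/D₁ = σ(T_s⁴−T₂⁴)/D₂, with D₁ = 1/ε₁+1/ε_s−1 = 12.26, D₂ = 1/ε_s+1/ε₂−1 = 15.78.
Solve for T_s⁴: T_s⁴ = (D₂·T₁⁴ + D₁·T₂⁴)/(D₁+D₂) = 9.940×10¹¹ K⁴.

T_s ≈ 998 K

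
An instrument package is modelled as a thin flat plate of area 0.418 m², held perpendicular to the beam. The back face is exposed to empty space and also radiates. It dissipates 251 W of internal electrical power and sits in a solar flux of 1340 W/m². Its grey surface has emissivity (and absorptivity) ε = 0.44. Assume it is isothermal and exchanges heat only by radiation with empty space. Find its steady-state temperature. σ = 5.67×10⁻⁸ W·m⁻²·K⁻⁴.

At steady state, absorbed solar power + internal power = radiated power.
Absorbed: α·S·A_cross = 0.44·1340·0.4180 = 246.5 W (cross-section A).
Total input = 246.5 + 251 = 497.5 W.
Radiated: εσ·A_surf·T⁴ with A_surf = 2A = 0.8360 m².
T⁴ = 497.5/(0.44·5.67×10⁻⁸·0.8360) = 2.385×10¹⁰ K⁴.

T ≈ 393 K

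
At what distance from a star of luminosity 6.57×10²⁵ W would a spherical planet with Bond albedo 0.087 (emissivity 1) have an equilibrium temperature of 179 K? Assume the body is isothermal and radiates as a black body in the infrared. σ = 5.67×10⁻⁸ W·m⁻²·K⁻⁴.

For an isothermal black-emitting sphere, (1−a)S·πr² = σ·4πr²·T⁴ ⇒ S = 4σT⁴/(1−a).
S = 4·5.67×10⁻⁸·(179)⁴/0.913 = 255.0 W/m².
Flux falls as S = L/(4πd²), so d = √(L/(4πS)) = √(6.57×10²⁵/(4π·255.0)).

d ≈ 1.43×10¹¹ m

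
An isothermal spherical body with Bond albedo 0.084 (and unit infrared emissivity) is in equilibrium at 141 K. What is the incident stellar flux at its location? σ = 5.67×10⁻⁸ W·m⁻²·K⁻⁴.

(1−a)S·πr² = σ·4πr²·T⁴ ⇒ S = 4σT⁴/(1−a).
S = 4·5.67×10⁻⁸·3.953×10⁸/0.916.

S ≈ 97.9 W/m²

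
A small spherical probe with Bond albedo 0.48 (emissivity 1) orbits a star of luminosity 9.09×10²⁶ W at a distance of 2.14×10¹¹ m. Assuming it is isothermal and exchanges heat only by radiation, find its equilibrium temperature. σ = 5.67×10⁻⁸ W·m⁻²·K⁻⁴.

First find the stellar flux at distance d: S = L/(4πd²) = 9.09×10²⁶/(4π·(2.14×10¹¹)²) = 1580 W/m².
For an isothermal sphere, absorbed (1−a)S·πr² = emitted σ·4πr²·T⁴, so T⁴ = (1−a)S/(4σ).
T⁴ = 0.520·1580/(4·5.67×10⁻⁸) = 3.621×10⁹ K⁴.

T ≈ 245 K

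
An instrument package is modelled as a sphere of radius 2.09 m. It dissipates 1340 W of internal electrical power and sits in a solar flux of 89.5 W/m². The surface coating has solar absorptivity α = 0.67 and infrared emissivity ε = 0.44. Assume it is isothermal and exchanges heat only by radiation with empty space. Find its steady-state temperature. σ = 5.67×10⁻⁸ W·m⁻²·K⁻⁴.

T ≈ 199 K

At steady state, absorbed solar power + internal power = radiated power.
Absorbed: α·S·A_cross = 0.67·89.5·13.72 = 822.9 W (cross-section πr²).
Total input = 822.9 + 1340 = 2163 W.
Radiated: εσ·A_surf·T⁴ with A_surf = 4πr² = 54.89 m².
T⁴ = 2163/(0.44·5.67×10⁻⁸·54.89) = 1.579×10⁹ K⁴.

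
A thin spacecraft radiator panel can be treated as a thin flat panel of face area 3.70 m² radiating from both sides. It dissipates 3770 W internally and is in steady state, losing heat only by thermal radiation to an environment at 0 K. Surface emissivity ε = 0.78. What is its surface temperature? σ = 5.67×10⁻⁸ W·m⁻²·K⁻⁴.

T ≈ 328 K

Steady state: internal power = radiated power, P = εσA T⁴.
Radiating area A = 2·3.70 = 7.400 m².
T⁴ = P/(εσA) = 3770/(0.78·5.67×10⁻⁸·7.400) = 1.152×10¹⁰ K⁴.
T = (1.152×10¹⁰)^(1/4).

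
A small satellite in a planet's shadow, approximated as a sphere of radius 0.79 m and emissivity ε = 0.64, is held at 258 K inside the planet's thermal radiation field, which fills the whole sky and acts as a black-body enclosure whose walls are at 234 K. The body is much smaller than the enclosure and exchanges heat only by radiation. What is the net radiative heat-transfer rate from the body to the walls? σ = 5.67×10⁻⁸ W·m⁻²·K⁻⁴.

P_net ≈ 408 W

For a small grey body in a large enclosure: P_net = εσA(T_body⁴ − T_wall⁴).
A = 4πr² = 7.843 m²; T_body⁴ − T_wall⁴ = 4.431×10⁹ − 2.998×10⁹ = 1.433×10⁹ K⁴.
|P_net| = 0.64·5.67×10⁻⁸·7.843·1.433×10⁹.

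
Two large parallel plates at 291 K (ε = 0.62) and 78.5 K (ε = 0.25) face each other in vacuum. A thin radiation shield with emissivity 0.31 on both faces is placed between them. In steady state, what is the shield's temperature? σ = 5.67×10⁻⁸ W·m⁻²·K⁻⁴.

In steady state the net flux on the hot side equals that on the cold side.
σ(T₁⁴−T_s⁴)/D₁ = σ(T_s⁴−T₂⁴)/D₂, with D₁ = 1/ε₁+1/ε_s−1 = 3.839, D₂ = 1/ε_s+1/ε₂−1 = 6.226.
Solve for T_s⁴: T_s⁴ = (D₂·T₁⁴ + D₁·T₂⁴)/(D₁+D₂) = 4.450×10⁹ K⁴.

T_s ≈ 258 K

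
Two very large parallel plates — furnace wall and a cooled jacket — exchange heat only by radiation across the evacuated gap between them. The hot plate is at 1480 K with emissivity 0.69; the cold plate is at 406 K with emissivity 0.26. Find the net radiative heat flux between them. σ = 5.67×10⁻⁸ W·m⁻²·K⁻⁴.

q ≈ 63000 W/m²

For two infinite grey parallel plates, q = σ(T₁⁴ − T₂⁴)/(1/ε₁ + 1/ε₂ − 1).
T₁⁴ − T₂⁴ = 4.798×10¹² − 2.717×10¹⁰ = 4.771×10¹² K⁴.
1/ε₁ + 1/ε₂ − 1 = 1.449 + 3.846 − 1 = 4.295.
q = 5.67×10⁻⁸ × 4.771×10¹² / 4.295.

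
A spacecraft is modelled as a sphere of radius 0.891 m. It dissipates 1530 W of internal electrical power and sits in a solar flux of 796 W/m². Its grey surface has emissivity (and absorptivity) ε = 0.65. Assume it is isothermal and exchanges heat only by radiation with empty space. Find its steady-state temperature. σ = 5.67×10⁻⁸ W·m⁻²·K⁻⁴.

At steady state, absorbed solar power + internal power = radiated power.
Absorbed: α·S·A_cross = 0.65·796·2.494 = 1290 W (cross-section πr²).
Total input = 1290 + 1530 = 2820 W.
Radiated: εσ·A_surf·T⁴ with A_surf = 4πr² = 9.976 m².
T⁴ = 2820/(0.65·5.67×10⁻⁸·9.976) = 7.671×10⁹ K⁴.

T ≈ 296 K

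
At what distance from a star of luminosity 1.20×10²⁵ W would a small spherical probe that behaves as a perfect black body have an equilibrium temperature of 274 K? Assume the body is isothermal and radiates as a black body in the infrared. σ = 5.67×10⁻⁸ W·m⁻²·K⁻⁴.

d ≈ 2.73×10¹⁰ m

For an isothermal black-emitting sphere, (1−a)S·πr² = σ·4πr²·T⁴ ⇒ S = 4σT⁴/(1−a).
S = 4·5.67×10⁻⁸·(274)⁴/1.00 = 1278 W/m².
Flux falls as S = L/(4πd²), so d = √(L/(4πS)) = √(1.20×10²⁵/(4π·1278)).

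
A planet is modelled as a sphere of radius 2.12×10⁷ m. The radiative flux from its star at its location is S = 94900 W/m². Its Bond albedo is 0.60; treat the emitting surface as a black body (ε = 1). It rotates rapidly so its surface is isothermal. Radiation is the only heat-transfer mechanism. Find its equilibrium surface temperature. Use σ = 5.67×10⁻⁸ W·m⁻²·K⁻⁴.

T ≈ 640 K

At equilibrium, absorbed power = emitted power.
Absorbing cross-section = πr² = 1.412×10¹⁵ m²; emitting surface = 4πr² = 5.648×10¹⁵ m² (ratio 4).
(1−a)S·A_cross = εσ·A_surf·T⁴  ⇒  T⁴ = (1−a)S/(4σ).
T⁴ = 0.400·94900/(4·5.67×10⁻⁸) = 1.674×10¹¹ K⁴.
T = (1.674×10¹¹)^(1/4).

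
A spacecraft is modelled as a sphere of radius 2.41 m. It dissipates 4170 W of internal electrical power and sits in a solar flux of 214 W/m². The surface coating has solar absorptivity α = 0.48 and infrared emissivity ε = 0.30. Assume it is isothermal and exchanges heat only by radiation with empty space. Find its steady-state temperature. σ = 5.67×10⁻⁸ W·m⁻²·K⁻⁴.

At steady state, absorbed solar power + internal power = radiated power.
Absorbed: α·S·A_cross = 0.48·214·18.25 = 1874 W (cross-section πr²).
Total input = 1874 + 4170 = 6044 W.
Radiated: εσ·A_surf·T⁴ with A_surf = 4πr² = 72.99 m².
T⁴ = 6044/(0.30·5.67×10⁻⁸·72.99) = 4.869×10⁹ K⁴.

T ≈ 264 K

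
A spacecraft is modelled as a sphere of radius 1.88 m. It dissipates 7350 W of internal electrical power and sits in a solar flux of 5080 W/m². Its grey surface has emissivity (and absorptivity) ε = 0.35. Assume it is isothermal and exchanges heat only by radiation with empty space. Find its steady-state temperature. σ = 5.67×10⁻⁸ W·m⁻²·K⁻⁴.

At steady state, absorbed solar power + internal power = radiated power.
Absorbed: α·S·A_cross = 0.35·5080·11.10 = 19740 W (cross-section πr²).
Total input = 19740 + 7350 = 27090 W.
Radiated: εσ·A_surf·T⁴ with A_surf = 4πr² = 44.41 m².
T⁴ = 27090/(0.35·5.67×10⁻⁸·44.41) = 3.074×10¹⁰ K⁴.

T ≈ 419 K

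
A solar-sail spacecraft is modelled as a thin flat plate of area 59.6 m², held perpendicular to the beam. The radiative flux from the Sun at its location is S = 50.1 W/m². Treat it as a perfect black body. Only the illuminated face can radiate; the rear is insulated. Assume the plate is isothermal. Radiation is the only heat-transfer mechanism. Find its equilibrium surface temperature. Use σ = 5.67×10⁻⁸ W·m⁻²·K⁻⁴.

T ≈ 172 K

At equilibrium, absorbed power = emitted power.
Absorbing cross-section = A = 59.60 m²; emitting surface = A = 59.60 m² (ratio 1).
S·A_cross = εσ·A_surf·T⁴  ⇒  T⁴ = S/(1σ).
T⁴ = 1.00·50.1/(1·5.67×10⁻⁸) = 8.836×10⁸ K⁴.
T = (8.836×10⁸)^(1/4).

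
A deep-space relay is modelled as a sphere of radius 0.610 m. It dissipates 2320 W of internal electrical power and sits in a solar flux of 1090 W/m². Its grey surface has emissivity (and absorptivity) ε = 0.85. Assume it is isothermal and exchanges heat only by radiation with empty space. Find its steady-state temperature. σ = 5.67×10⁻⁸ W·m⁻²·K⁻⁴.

T ≈ 351 K

At steady state, absorbed solar power + internal power = radiated power.
Absorbed: α·S·A_cross = 0.85·1090·1.169 = 1083 W (cross-section πr²).
Total input = 1083 + 2320 = 3403 W.
Radiated: εσ·A_surf·T⁴ with A_surf = 4πr² = 4.676 m².
T⁴ = 3403/(0.85·5.67×10⁻⁸·4.676) = 1.510×10¹⁰ K⁴.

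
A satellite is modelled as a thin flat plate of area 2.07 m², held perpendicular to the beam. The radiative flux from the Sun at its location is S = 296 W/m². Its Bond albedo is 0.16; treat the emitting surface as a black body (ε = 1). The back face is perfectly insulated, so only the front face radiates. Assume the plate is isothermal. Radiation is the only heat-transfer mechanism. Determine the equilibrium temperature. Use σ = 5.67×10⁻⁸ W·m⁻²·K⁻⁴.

T ≈ 257 K

At equilibrium, absorbed power = emitted power.
Absorbing cross-section = A = 2.070 m²; emitting surface = A = 2.070 m² (ratio 1).
(1−a)S·A_cross = εσ·A_surf·T⁴  ⇒  T⁴ = (1−a)S/(1σ).
T⁴ = 0.840·296/(1·5.67×10⁻⁸) = 4.385×10⁹ K⁴.
T = (4.385×10⁹)^(1/4).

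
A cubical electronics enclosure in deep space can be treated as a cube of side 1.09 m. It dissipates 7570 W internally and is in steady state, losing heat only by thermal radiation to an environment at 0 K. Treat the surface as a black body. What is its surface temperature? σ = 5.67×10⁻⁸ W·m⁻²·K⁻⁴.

Steady state: internal power = radiated power, P = εσA T⁴.
Radiating area A = 6L² = 7.129 m².
T⁴ = P/(εσA) = 7570/(1.0·5.67×10⁻⁸·7.129) = 1.873×10¹⁰ K⁴.
T = (1.873×10¹⁰)^(1/4).

T ≈ 370 K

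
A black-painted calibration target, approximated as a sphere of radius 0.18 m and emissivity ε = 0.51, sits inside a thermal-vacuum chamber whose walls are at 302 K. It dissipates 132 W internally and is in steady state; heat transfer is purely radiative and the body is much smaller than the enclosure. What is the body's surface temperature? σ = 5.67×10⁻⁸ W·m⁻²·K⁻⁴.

For a small grey body in a large enclosure, net radiated power = εσA(T⁴ − T_w⁴).
Steady state: P = εσA(T⁴ − T_w⁴) with A = 4πr² = 0.4072 m².
T⁴ = P/(εσA) + T_w⁴ = 132/(0.51·5.67×10⁻⁸·0.4072) + (302)⁴
    = 1.121×10¹⁰ + 8.318×10⁹ = 1.953×10¹⁰ K⁴.

T ≈ 374 K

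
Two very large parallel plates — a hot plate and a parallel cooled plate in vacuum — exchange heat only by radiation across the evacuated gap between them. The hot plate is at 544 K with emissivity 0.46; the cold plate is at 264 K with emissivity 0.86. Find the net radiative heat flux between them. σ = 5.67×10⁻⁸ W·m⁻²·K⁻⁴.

For two infinite grey parallel plates, q = σ(T₁⁴ − T₂⁴)/(1/ε₁ + 1/ε₂ − 1).
T₁⁴ − T₂⁴ = 8.758×10¹⁰ − 4.858×10⁹ = 8.272×10¹⁰ K⁴.
1/ε₁ + 1/ε₂ − 1 = 2.174 + 1.163 − 1 = 2.337.
q = 5.67×10⁻⁸ × 8.272×10¹⁰ / 2.337.

q ≈ 2010 W/m²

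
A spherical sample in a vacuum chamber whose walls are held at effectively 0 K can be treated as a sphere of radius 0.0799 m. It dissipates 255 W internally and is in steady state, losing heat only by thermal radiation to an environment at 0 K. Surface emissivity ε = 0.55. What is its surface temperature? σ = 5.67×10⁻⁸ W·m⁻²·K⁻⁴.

Steady state: internal power = radiated power, P = εσA T⁴.
Radiating area A = 4πr² = 0.08022 m².
T⁴ = P/(εσA) = 255/(0.55·5.67×10⁻⁸·0.08022) = 1.019×10¹¹ K⁴.
T = (1.019×10¹¹)^(1/4).

T ≈ 565 K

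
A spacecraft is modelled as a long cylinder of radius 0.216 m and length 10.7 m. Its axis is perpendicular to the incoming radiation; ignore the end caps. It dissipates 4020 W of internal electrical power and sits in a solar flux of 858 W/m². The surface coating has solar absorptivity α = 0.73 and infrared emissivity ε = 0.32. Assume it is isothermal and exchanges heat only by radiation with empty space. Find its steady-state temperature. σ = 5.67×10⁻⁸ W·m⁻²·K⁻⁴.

T ≈ 402 K

At steady state, absorbed solar power + internal power = radiated power.
Absorbed: α·S·A_cross = 0.73·858·4.622 = 2895 W (cross-section 2rL).
Total input = 2895 + 4020 = 6915 W.
Radiated: εσ·A_surf·T⁴ with A_surf = 2πrL = 14.52 m².
T⁴ = 6915/(0.32·5.67×10⁻⁸·14.52) = 2.625×10¹⁰ K⁴.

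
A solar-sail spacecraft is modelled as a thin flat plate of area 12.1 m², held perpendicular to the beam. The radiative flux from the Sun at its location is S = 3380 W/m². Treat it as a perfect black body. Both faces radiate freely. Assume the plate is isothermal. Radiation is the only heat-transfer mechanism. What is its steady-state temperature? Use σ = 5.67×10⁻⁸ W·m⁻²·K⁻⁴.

At equilibrium, absorbed power = emitted power.
Absorbing cross-section = A = 12.10 m²; emitting surface = 2A = 24.20 m² (ratio 2).
S·A_cross = εσ·A_surf·T⁴  ⇒  T⁴ = S/(2σ).
T⁴ = 1.00·3380/(2·5.67×10⁻⁸) = 2.981×10¹⁰ K⁴.
T = (2.981×10¹⁰)^(1/4).

T ≈ 416 K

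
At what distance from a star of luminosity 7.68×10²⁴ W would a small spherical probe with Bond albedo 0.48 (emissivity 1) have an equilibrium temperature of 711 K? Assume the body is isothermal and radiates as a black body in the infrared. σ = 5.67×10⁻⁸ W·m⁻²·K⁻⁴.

d ≈ 2.34×10⁹ m

For an isothermal black-emitting sphere, (1−a)S·πr² = σ·4πr²·T⁴ ⇒ S = 4σT⁴/(1−a).
S = 4·5.67×10⁻⁸·(711)⁴/0.520 = 1.115×10⁵ W/m².
Flux falls as S = L/(4πd²), so d = √(L/(4πS)) = √(7.68×10²⁴/(4π·1.115×10⁵)).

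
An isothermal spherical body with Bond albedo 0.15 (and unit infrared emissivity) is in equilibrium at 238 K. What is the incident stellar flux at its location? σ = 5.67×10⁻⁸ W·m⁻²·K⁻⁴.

S ≈ 856 W/m²

(1−a)S·πr² = σ·4πr²·T⁴ ⇒ S = 4σT⁴/(1−a).
S = 4·5.67×10⁻⁸·3.209×10⁹/0.850.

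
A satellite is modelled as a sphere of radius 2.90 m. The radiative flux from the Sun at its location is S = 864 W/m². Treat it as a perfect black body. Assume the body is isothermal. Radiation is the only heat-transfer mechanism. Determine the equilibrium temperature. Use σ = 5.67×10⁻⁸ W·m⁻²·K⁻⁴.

At equilibrium, absorbed power = emitted power.
Absorbing cross-section = πr² = 26.42 m²; emitting surface = 4πr² = 105.7 m² (ratio 4).
S·A_cross = εσ·A_surf·T⁴  ⇒  T⁴ = S/(4σ).
T⁴ = 1.00·864/(4·5.67×10⁻⁸) = 3.810×10⁹ K⁴.
T = (3.810×10⁹)^(1/4).

T ≈ 248 K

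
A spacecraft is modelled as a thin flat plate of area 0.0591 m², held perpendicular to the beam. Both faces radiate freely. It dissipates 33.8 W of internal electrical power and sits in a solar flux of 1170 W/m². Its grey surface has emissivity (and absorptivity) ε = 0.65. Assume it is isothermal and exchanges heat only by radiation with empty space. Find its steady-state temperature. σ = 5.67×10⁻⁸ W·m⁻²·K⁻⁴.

At steady state, absorbed solar power + internal power = radiated power.
Absorbed: α·S·A_cross = 0.65·1170·0.05910 = 44.95 W (cross-section A).
Total input = 44.95 + 33.8 = 78.75 W.
Radiated: εσ·A_surf·T⁴ with A_surf = 2A = 0.1182 m².
T⁴ = 78.75/(0.65·5.67×10⁻⁸·0.1182) = 1.808×10¹⁰ K⁴.

T ≈ 367 K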